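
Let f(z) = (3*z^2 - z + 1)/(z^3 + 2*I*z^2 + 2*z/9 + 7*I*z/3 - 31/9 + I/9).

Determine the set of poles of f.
The singularities of f are the zeros of the denominator. Factoring,
  z^3 + 2*I*z^2 + 2*z/9 + 7*I*z/3 - 31/9 + I/9 = (z + 1 - I)*(z - 2/3 + I)*(z - 1/3 + 2*I)
so the candidates are z = -1 + I, z = 2/3 - I, z = 1/3 - 2*I.

Check the numerator P(z) = 3*z^2 - z + 1 at each one:
  P(-1 + I) = 2 - 7*I ≠ 0, so z = -1 + I is a (simple) pole.
  P(2/3 - I) = -4/3 - 3*I ≠ 0, so z = 2/3 - I is a (simple) pole.
  P(1/3 - 2*I) = -11 - 2*I ≠ 0, so z = 1/3 - 2*I is a (simple) pole.

Poles of f: {-1 + I, 1/3 - 2*I, 2/3 - I}

Final answer: {-1 + I, 1/3 - 2*I, 2/3 - I}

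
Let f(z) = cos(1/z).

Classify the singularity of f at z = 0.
essential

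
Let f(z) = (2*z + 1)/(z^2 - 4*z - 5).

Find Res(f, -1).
Write f(z) = P(z)/Q(z) with P(z) = 2*z + 1 and Q(z) = z^2 - 4*z - 5.
The denominator factors as Q(z) = (z - 5)*(z + 1), so z = -1 is a simple zero of Q and P is analytic there; z = -1 is therefore a simple pole and
  Res(f, z₀) = P(z₀)/Q'(z₀).

Q'(z) = 2*z - 4, so Q'(-1) = -6.
P(-1) = -1.

Res(f, -1) = (-1)/(-6) = 1/6

Final answer: 1/6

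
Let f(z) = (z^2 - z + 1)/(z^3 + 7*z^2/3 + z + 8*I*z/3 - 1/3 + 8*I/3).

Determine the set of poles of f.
The singularities of f are the zeros of the denominator. Factoring,
  z^3 + 7*z^2/3 + z + 8*I*z/3 - 1/3 + 8*I/3 = (z - 2/3 + I)*(z + 2 - I)*(z + 1)
so the candidates are z = 2/3 - I, z = -2 + I, z = -1.

Check the numerator P(z) = z^2 - z + 1 at each one:
  P(2/3 - I) = -2/9 - I/3 ≠ 0, so z = 2/3 - I is a (simple) pole.
  P(-2 + I) = 6 - 5*I ≠ 0, so z = -2 + I is a (simple) pole.
  P(-1) = 3 ≠ 0, so z = -1 is a (simple) pole.

Poles of f: {-2 + I, -1, 2/3 - I}

Final answer: {-2 + I, -1, 2/3 - I}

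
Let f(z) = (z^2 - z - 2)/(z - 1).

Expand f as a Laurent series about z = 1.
Put w = z - (1), i.e. z = w + 1. The denominator is w, so it suffices to rewrite the numerator in powers of w.

P(z) = z^2 - z - 2
P(w + 1) = -2 + w + w^2

Dividing each term by w:
  f = -2/w + 1 + w

Substituting back w = z - 1:
  f(z) = -2/(z - 1) + 1 + (z - 1)

The series is finite because the numerator is a polynomial; the negative powers form the principal part, and the coefficient of 1/(z - 1) gives Res(f, 1) = -2.

Final answer: -2/(z - 1) + 1 + (z - 1)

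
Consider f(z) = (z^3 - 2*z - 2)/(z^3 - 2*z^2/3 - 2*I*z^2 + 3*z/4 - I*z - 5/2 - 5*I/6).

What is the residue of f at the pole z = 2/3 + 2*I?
Write f(z) = P(z)/Q(z) with P(z) = z^3 - 2*z - 2 and Q(z) = z^3 - 2*z^2/3 - 2*I*z^2 + 3*z/4 - I*z - 5/2 - 5*I/6.
The denominator factors as Q(z) = (z + 1/2 + I)*(z - 2/3 - 2*I)*(z - 1/2 - I), so z = 2/3 + 2*I is a simple zero of Q and P is analytic there; z = 2/3 + 2*I is therefore a simple pole and
  Res(f, z₀) = P(z₀)/Q'(z₀).

Q'(z) = 3*z^2 - 4*z/3 - 4*I*z + 3/4 - I, so Q'(2/3 + 2*I) = -101/36 + 5*I/3.
P(2/3 + 2*I) = -298/27 - 28*I/3.

Res(f, 2/3 + 2*I) = (-298/27 - 28*I/3)/(-101/36 + 5*I/3) = 59912/41403 + 57776*I/13801

Final answer: 59912/41403 + 57776*I/13801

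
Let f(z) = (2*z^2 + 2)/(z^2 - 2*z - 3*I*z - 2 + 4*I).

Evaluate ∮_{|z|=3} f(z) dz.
By the residue theorem, ∮_C f(z) dz = 2πi · (sum of the residues of f at the poles inside |z| = 3).

The denominator factors as (z - 2*I)*(z - 2 - I), so the singularities of f are simple poles at z = 2*I, z = 2 + I.
  |2*I|² = 4 < 9 = 3², so this pole is inside the contour.
  |2 + I|² = 5 < 9 = 3², so this pole is inside the contour.

With P(z) = 2*z^2 + 2 and Q(z) = z^2 - 2*z - 3*I*z - 2 + 4*I, each pole is simple, so Res(f, z₀) = P(z₀)/Q'(z₀) with Q'(z) = 2*z - 2 - 3*I.
  Res(f, 2*I) = P(2*I)/Q'(2*I) = (-6)/(-2 + I) = 12/5 + 6*I/5
  Res(f, 2 + I) = P(2 + I)/Q'(2 + I) = (8 + 8*I)/(2 - I) = 8/5 + 24*I/5

Sum of residues inside C: 4 + 6*I
∮_C f(z) dz = 2πi · (4 + 6*I) = pi*(-12 + 8*I)

Final answer: pi*(-12 + 8*I)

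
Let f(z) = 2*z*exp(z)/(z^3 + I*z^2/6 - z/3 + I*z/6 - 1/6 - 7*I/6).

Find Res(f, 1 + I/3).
Write f(z) = P(z)/Q(z) with P(z) = 2*z*exp(z) and Q(z) = z^3 + I*z^2/6 - z/3 + I*z/6 - 1/6 - 7*I/6.
The denominator factors as Q(z) = (z + I)*(z + 1 - I/2)*(z - 1 - I/3), so z = 1 + I/3 is a simple zero of Q and P is analytic there; z = 1 + I/3 is therefore a simple pole and
  Res(f, z₀) = P(z₀)/Q'(z₀).

Q'(z) = 3*z^2 + I*z/3 - 1/3 + I/6, so Q'(1 + I/3) = 20/9 + 5*I/2.
P(1 + I/3) = (2 + 2*I/3)*exp(1 + I/3).

Res(f, 1 + I/3) = ((2 + 2*I/3)*exp(1 + I/3))/(20/9 + 5*I/2) = (396/725 - 228*I/725)*exp(1 + I/3)

Final answer: (396/725 - 228*I/725)*exp(1 + I/3)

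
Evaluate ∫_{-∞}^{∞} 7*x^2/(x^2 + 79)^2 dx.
Let f(z) = 7*z^2/(z^2 + 79)^2. The denominator has no real zeros and deg Q - deg P = 2 ≥ 2, so the integral of f over the upper semicircle |z| = R tends to 0 as R → ∞. Closing the contour in the upper half-plane,
  ∫_{-∞}^{∞} f(x) dx = 2πi · Σ Res(f, z_k)  over the poles with Im z_k > 0.

Zeros of the denominator: z^2 + 79 = 0 gives z = ±sqrt(79)*I.
Upper half-plane: z = sqrt(79)*I (a pole of order 2).

Write f(z) = g(z)/(z - sqrt(79)*I)^2 with g(z) = 7*z^2/(z + sqrt(79)*I)^2. For a double pole, Res(f, z₀) = g'(z₀):
  g'(z) = 14*sqrt(79)*I*z/(z + sqrt(79)*I)^3
  Res(f, sqrt(79)*I) = g'(sqrt(79)*I) = -7*sqrt(79)*I/316

∫_{-∞}^{∞} f(x) dx = 2πi · (-7*sqrt(79)*I/316) = 7*sqrt(79)*pi/158

Final answer: 7*sqrt(79)*pi/158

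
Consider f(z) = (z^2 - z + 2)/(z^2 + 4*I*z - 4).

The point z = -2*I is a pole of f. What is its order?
2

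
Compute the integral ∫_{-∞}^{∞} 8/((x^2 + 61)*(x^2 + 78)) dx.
Let f(z) = 8/((z^2 + 61)*(z^2 + 78)). The denominator has no real zeros and deg Q - deg P = 4 ≥ 2, so the integral of f over the upper semicircle |z| = R tends to 0 as R → ∞. Closing the contour in the upper half-plane,
  ∫_{-∞}^{∞} f(x) dx = 2πi · Σ Res(f, z_k)  over the poles with Im z_k > 0.

Zeros of the denominator: z^2 + 61 = 0 gives z = ±sqrt(61)*I; z^2 + 78 = 0 gives z = ±sqrt(78)*I.
Upper half-plane: z = sqrt(61)*I, z = sqrt(78)*I (simple).

Each pole is a simple zero of Q(z) = z^4 + 139*z^2 + 4758, so Res(f, z₀) = P(z₀)/Q'(z₀) with P(z) = 8, Q'(z) = 4*z^3 + 278*z:
  Res(f, sqrt(61)*I) = (8)/(34*sqrt(61)*I) = -4*sqrt(61)*I/1037
  Res(f, sqrt(78)*I) = (8)/(-34*sqrt(78)*I) = 2*sqrt(78)*I/663

Sum of residues: 2*I*(-78*sqrt(61) + 61*sqrt(78))/40443
∫_{-∞}^{∞} f(x) dx = 2πi · (2*I*(-78*sqrt(61) + 61*sqrt(78))/40443) = 4*pi*(-61*sqrt(78) + 78*sqrt(61))/40443

Final answer: 4*pi*(-61*sqrt(78) + 78*sqrt(61))/40443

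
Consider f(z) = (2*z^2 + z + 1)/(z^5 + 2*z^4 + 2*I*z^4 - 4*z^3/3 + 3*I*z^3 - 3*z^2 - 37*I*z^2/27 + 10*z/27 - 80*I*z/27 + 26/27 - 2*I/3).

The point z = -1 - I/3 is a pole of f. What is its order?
Factor the denominator:
  z^5 + 2*z^4 + 2*I*z^4 - 4*z^3/3 + 3*I*z^3 - 3*z^2 - 37*I*z^2/27 + 10*z/27 - 80*I*z/27 + 26/27 - 2*I/3 = (z + 1 + I/3)^3*(z - 1)*(z + I)

The numerator P(z) = 2*z^2 + z + 1 has P(-1 - I/3) = 16/9 + I ≠ 0, so no factor of (z + 1 + I/3) cancels.
Near z = -1 - I/3 we can therefore write f(z) = g(z)/(z + 1 + I/3)^3 with g analytic at -1 - I/3 and g(-1 - I/3) ≠ 0 (g is the numerator divided by the remaining denominator factors).

Hence z = -1 - I/3 is a pole of order 3.

Final answer: 3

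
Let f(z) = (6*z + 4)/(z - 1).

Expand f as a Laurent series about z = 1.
10/(z - 1) + 6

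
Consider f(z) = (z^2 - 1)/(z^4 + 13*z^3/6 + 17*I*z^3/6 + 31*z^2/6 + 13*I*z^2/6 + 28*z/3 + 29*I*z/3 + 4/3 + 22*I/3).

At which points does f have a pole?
The singularities of f are the zeros of the denominator. Factoring,
  z^4 + 13*z^3/6 + 17*I*z^3/6 + 31*z^2/6 + 13*I*z^2/6 + 28*z/3 + 29*I*z/3 + 4/3 + 22*I/3 = (z + 1 + 3*I)*(z + 1/2 + 3*I/2)*(z - 2*I)*(z + 2/3 + I/3)
so the candidates are z = -1 - 3*I, z = -1/2 - 3*I/2, z = 2*I, z = -2/3 - I/3.

Check the numerator P(z) = z^2 - 1 at each one:
  P(-1 - 3*I) = -9 + 6*I ≠ 0, so z = -1 - 3*I is a (simple) pole.
  P(-1/2 - 3*I/2) = -3 + 3*I/2 ≠ 0, so z = -1/2 - 3*I/2 is a (simple) pole.
  P(2*I) = -5 ≠ 0, so z = 2*I is a (simple) pole.
  P(-2/3 - I/3) = -2/3 + 4*I/9 ≠ 0, so z = -2/3 - I/3 is a (simple) pole.

Poles of f: {-1 - 3*I, -2/3 - I/3, -1/2 - 3*I/2, 2*I}

Final answer: {-1 - 3*I, -2/3 - I/3, -1/2 - 3*I/2, 2*I}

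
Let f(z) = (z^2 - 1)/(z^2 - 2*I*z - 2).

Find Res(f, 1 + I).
Write f(z) = P(z)/Q(z) with P(z) = z^2 - 1 and Q(z) = z^2 - 2*I*z - 2.
The denominator factors as Q(z) = (z + 1 - I)*(z - 1 - I), so z = 1 + I is a simple zero of Q and P is analytic there; z = 1 + I is therefore a simple pole and
  Res(f, z₀) = P(z₀)/Q'(z₀).

Q'(z) = 2*z - 2*I, so Q'(1 + I) = 2.
P(1 + I) = -1 + 2*I.

Res(f, 1 + I) = (-1 + 2*I)/(2) = -1/2 + I

Final answer: -1/2 + I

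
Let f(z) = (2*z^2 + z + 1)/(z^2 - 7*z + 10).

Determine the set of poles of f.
The singularities of f are the zeros of the denominator. Factoring,
  z^2 - 7*z + 10 = (z - 2)*(z - 5)
so the candidates are z = 2, z = 5.

Check the numerator P(z) = 2*z^2 + z + 1 at each one:
  P(2) = 11 ≠ 0, so z = 2 is a (simple) pole.
  P(5) = 56 ≠ 0, so z = 5 is a (simple) pole.

Poles of f: {2, 5}

Final answer: {2, 5}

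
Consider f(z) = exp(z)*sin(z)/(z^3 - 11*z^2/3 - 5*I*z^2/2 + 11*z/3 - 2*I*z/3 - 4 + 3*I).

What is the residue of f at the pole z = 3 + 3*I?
(-30/2501 - 147*I/2501)*exp(3 + 3*I)*sin(3 + 3*I)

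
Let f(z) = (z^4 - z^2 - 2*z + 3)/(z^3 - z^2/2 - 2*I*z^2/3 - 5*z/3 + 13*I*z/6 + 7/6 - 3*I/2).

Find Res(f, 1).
12/29 - 30*I/29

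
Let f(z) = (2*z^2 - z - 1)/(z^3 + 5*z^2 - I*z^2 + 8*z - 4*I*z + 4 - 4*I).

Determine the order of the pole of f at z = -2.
2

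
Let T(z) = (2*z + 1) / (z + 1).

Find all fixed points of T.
T(z) = z means 2*z + 1 = z*(z + 1), i.e.
  z^2 - z - 1 = 0.
Discriminant: (-1)^2 - 4*(1)*(-1) = 5, so the roots are real.
  z = (1 ± sqrt(5))/(2*(1))
Fixed points: {1/2 - sqrt(5)/2, 1/2 + sqrt(5)/2}

Final answer: {1/2 - sqrt(5)/2, 1/2 + sqrt(5)/2}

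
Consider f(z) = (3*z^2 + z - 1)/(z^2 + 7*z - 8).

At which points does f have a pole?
The singularities of f are the zeros of the denominator. Factoring,
  z^2 + 7*z - 8 = (z + 8)*(z - 1)
so the candidates are z = -8, z = 1.

Check the numerator P(z) = 3*z^2 + z - 1 at each one:
  P(-8) = 183 ≠ 0, so z = -8 is a (simple) pole.
  P(1) = 3 ≠ 0, so z = 1 is a (simple) pole.

Poles of f: {-8, 1}

Final answer: {-8, 1}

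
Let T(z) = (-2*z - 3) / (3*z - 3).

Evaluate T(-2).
Substitute z = -2:
  numerator:   -2*(-2) - 3 = 1
  denominator: 3*(-2) - 3 = -9
T(-2) = (1)/(-9) = -1/9

Final answer: -1/9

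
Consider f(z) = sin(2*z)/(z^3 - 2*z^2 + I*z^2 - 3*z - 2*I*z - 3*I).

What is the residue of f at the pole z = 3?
Write f(z) = P(z)/Q(z) with P(z) = sin(2*z) and Q(z) = z^3 - 2*z^2 + I*z^2 - 3*z - 2*I*z - 3*I.
The denominator factors as Q(z) = (z + 1)*(z + I)*(z - 3), so z = 3 is a simple zero of Q and P is analytic there; z = 3 is therefore a simple pole and
  Res(f, z₀) = P(z₀)/Q'(z₀).

Q'(z) = 3*z^2 - 4*z + 2*I*z - 3 - 2*I, so Q'(3) = 12 + 4*I.
P(3) = sin(6).

Res(f, 3) = (sin(6))/(12 + 4*I) = (3/40 - I/40)*sin(6)

Final answer: (3/40 - I/40)*sin(6)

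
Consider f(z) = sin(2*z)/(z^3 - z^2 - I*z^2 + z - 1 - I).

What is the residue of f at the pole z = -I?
Write f(z) = P(z)/Q(z) with P(z) = sin(2*z) and Q(z) = z^3 - z^2 - I*z^2 + z - 1 - I.
The denominator factors as Q(z) = (z - I)*(z + I)*(z - 1 - I), so z = -I is a simple zero of Q and P is analytic there; z = -I is therefore a simple pole and
  Res(f, z₀) = P(z₀)/Q'(z₀).

Q'(z) = 3*z^2 - 2*z - 2*I*z + 1, so Q'(-I) = -4 + 2*I.
P(-I) = -I*sinh(2).

Res(f, -I) = (-I*sinh(2))/(-4 + 2*I) = (-1/10 + I/5)*sinh(2)

Final answer: (-1/10 + I/5)*sinh(2)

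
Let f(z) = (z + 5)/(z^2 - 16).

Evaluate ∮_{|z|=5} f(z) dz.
By the residue theorem, ∮_C f(z) dz = 2πi · (sum of the residues of f at the poles inside |z| = 5).

The denominator factors as (z + 4)*(z - 4), so the singularities of f are simple poles at z = -4, z = 4.
  |-4|² = 16 < 25 = 5², so this pole is inside the contour.
  |4|² = 16 < 25 = 5², so this pole is inside the contour.

With P(z) = z + 5 and Q(z) = z^2 - 16, each pole is simple, so Res(f, z₀) = P(z₀)/Q'(z₀) with Q'(z) = 2*z.
  Res(f, -4) = P(-4)/Q'(-4) = (1)/(-8) = -1/8
  Res(f, 4) = P(4)/Q'(4) = (9)/(8) = 9/8

Sum of residues inside C: 1
∮_C f(z) dz = 2πi · (1) = 2*I*pi

Final answer: 2*I*pi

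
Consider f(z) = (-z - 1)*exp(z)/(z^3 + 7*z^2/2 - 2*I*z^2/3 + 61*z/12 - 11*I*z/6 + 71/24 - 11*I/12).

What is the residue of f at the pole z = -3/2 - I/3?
Write f(z) = P(z)/Q(z) with P(z) = (-z - 1)*exp(z) and Q(z) = z^3 + 7*z^2/2 - 2*I*z^2/3 + 61*z/12 - 11*I*z/6 + 71/24 - 11*I/12.
The denominator factors as Q(z) = (z + 3/2 + I/3)*(z + 1 + I/2)*(z + 1 - 3*I/2), so z = -3/2 - I/3 is a simple zero of Q and P is analytic there; z = -3/2 - I/3 is therefore a simple pole and
  Res(f, z₀) = P(z₀)/Q'(z₀).

Q'(z) = 3*z^2 + 7*z - 4*I*z/3 + 61/12 - 11*I/6, so Q'(-3/2 - I/3) = 5/9 + 5*I/6.
P(-3/2 - I/3) = (1/2 + I/3)*exp(-3/2 - I/3).

Res(f, -3/2 - I/3) = ((1/2 + I/3)*exp(-3/2 - I/3))/(5/9 + 5*I/6) = (36/65 - 3*I/13)*exp(-3/2 - I/3)

Final answer: (36/65 - 3*I/13)*exp(-3/2 - I/3)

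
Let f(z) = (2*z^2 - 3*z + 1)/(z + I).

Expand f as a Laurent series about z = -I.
(-1 + 3*I)/(z + I) - 3 - 4*I + 2*(z + I)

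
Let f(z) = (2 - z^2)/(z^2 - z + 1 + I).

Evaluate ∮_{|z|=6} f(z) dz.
By the residue theorem, ∮_C f(z) dz = 2πi · (sum of the residues of f at the poles inside |z| = 6).

The denominator factors as (z - I)*(z - 1 + I), so the singularities of f are simple poles at z = I, z = 1 - I.
  |I|² = 1 < 36 = 6², so this pole is inside the contour.
  |1 - I|² = 2 < 36 = 6², so this pole is inside the contour.

With P(z) = 2 - z^2 and Q(z) = z^2 - z + 1 + I, each pole is simple, so Res(f, z₀) = P(z₀)/Q'(z₀) with Q'(z) = 2*z - 1.
  Res(f, I) = P(I)/Q'(I) = (3)/(-1 + 2*I) = -3/5 - 6*I/5
  Res(f, 1 - I) = P(1 - I)/Q'(1 - I) = (2 + 2*I)/(1 - 2*I) = -2/5 + 6*I/5

Sum of residues inside C: -1
∮_C f(z) dz = 2πi · (-1) = -2*I*pi

Final answer: -2*I*pi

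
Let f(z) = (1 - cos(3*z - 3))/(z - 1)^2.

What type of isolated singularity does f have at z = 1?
Let u = z - 1. The argument of cos is 3*z - 3 = 3u, so
  f = (1 - cos(3u))/u^2 = ((3u)^2/2 - (3u)^4/24 + ...)/u^2 = 9/2 - (27/8)*u^2 + ...
The Laurent expansion about u = 0 has no negative powers; equivalently lim_{z→1} f(z) = 9/2 exists and is finite.
So the singularity is removable.

Final answer: removable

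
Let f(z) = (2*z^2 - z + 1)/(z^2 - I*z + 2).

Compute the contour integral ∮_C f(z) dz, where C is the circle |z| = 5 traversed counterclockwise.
pi*(-4 - 2*I)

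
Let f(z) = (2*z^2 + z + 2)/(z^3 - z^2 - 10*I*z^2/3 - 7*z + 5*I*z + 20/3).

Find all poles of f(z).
The singularities of f are the zeros of the denominator. Factoring,
  z^3 - z^2 - 10*I*z^2/3 - 7*z + 5*I*z + 20/3 = (z - 2 - I)*(z - 1 - I/3)*(z + 2 - 2*I)
so the candidates are z = 2 + I, z = 1 + I/3, z = -2 + 2*I.

Check the numerator P(z) = 2*z^2 + z + 2 at each one:
  P(2 + I) = 10 + 9*I ≠ 0, so z = 2 + I is a (simple) pole.
  P(1 + I/3) = 43/9 + 5*I/3 ≠ 0, so z = 1 + I/3 is a (simple) pole.
  P(-2 + 2*I) = -14*I ≠ 0, so z = -2 + 2*I is a (simple) pole.

Poles of f: {-2 + 2*I, 1 + I/3, 2 + I}

Final answer: {-2 + 2*I, 1 + I/3, 2 + I}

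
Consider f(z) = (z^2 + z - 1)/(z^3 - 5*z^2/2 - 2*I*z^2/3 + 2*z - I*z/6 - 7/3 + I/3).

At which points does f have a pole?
{-I, 1/2 + I, 2 + 2*I/3}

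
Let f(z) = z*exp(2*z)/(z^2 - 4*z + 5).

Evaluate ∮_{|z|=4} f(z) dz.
By the residue theorem, ∮_C f(z) dz = 2πi · (sum of the residues of f at the poles inside |z| = 4).

The denominator factors as (z - 2 - I)*(z - 2 + I), so the singularities of f are simple poles at z = 2 + I, z = 2 - I.
  |2 + I|² = 5 < 16 = 4², so this pole is inside the contour.
  |2 - I|² = 5 < 16 = 4², so this pole is inside the contour.

With P(z) = z*exp(2*z) and Q(z) = z^2 - 4*z + 5, each pole is simple, so Res(f, z₀) = P(z₀)/Q'(z₀) with Q'(z) = 2*z - 4.
  Res(f, 2 + I) = P(2 + I)/Q'(2 + I) = ((2 + I)*exp(4 + 2*I))/(2*I) = (1/2 - I)*exp(4 + 2*I)
  Res(f, 2 - I) = P(2 - I)/Q'(2 - I) = ((2 - I)*exp(4 - 2*I))/(-2*I) = (1/2 + I)*exp(4 - 2*I)

Sum of residues inside C: (1/2 + I)*exp(4 - 2*I) + (1/2 - I)*exp(4 + 2*I)
∮_C f(z) dz = 2πi · ((1/2 + I)*exp(4 - 2*I) + (1/2 - I)*exp(4 + 2*I)) = pi*(2 + I)*exp(4 + 2*I) + pi*(-2 + I)*exp(4 - 2*I)

Final answer: pi*(2 + I)*exp(4 + 2*I) + pi*(-2 + I)*exp(4 - 2*I)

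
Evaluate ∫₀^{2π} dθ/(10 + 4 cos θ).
Let J = ∫₀^{2π} dθ/(10 + 4 cos θ).
Put z = e^{iθ}: then cos θ = (z + 1/z)/2, dθ = dz/(iz), and z runs once counterclockwise around |z| = 1:
  J = ∮_{|z|=1} 1/(10 + 4*(z + 1/z)/2) · dz/(iz) = (2/i) ∮_{|z|=1} dz/(4*z^2 + 20*z + 4).
The roots of 4*z^2 + 20*z + 4 are z = (-10 ± sqrt(10^2 - 4^2))/4, with sqrt(84) = 2*sqrt(21); their product is 1, so only z₊ = -5/2 + sqrt(21)/2 lies inside the unit circle (z₋ = -5/2 - sqrt(21)/2 lies outside).
z₊ is a simple zero of q(z) = 4*z^2 + 20*z + 4, so Res(1/q, z₊) = 1/q'(z₊) with q'(z) = 8*z + 20; and q'(z₊) = 4*(z₊ - z₋) = 4*sqrt(21).
Therefore J = (2/i) · 2πi · 1/(4*sqrt(21)) = 2*pi/(2*sqrt(21)) = sqrt(21)*pi/21

Final answer: sqrt(21)*pi/21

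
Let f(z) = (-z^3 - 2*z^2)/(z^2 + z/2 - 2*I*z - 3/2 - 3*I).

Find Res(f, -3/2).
Write f(z) = P(z)/Q(z) with P(z) = -z^3 - 2*z^2 and Q(z) = z^2 + z/2 - 2*I*z - 3/2 - 3*I.
The denominator factors as Q(z) = (z + 3/2)*(z - 1 - 2*I), so z = -3/2 is a simple zero of Q and P is analytic there; z = -3/2 is therefore a simple pole and
  Res(f, z₀) = P(z₀)/Q'(z₀).

Q'(z) = 2*z + 1/2 - 2*I, so Q'(-3/2) = -5/2 - 2*I.
P(-3/2) = -9/8.

Res(f, -3/2) = (-9/8)/(-5/2 - 2*I) = 45/164 - 9*I/41

Final answer: 45/164 - 9*I/41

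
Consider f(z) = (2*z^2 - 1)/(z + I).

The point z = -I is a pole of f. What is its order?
Factor the denominator:
  z + I = (z + I)

The numerator P(z) = 2*z^2 - 1 has P(-I) = -3 ≠ 0, so no factor of (z + I) cancels.
Near z = -I we can therefore write f(z) = g(z)/(z + I) with g analytic at -I and g(-I) ≠ 0 (g is just the numerator).

Hence z = -I is a pole of order 1.

Final answer: 1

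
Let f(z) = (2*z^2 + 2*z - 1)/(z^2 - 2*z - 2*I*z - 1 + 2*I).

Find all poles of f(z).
{I, 2 + I}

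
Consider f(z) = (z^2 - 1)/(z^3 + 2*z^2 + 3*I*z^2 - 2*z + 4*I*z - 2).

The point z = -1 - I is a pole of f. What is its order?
2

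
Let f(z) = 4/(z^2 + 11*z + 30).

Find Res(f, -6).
Write f(z) = P(z)/Q(z) with P(z) = 4 and Q(z) = z^2 + 11*z + 30.
The denominator factors as Q(z) = (z + 6)*(z + 5), so z = -6 is a simple zero of Q and P is analytic there; z = -6 is therefore a simple pole and
  Res(f, z₀) = P(z₀)/Q'(z₀).

Q'(z) = 2*z + 11, so Q'(-6) = -1.
P(-6) = 4.

Res(f, -6) = (4)/(-1) = -4

Final answer: -4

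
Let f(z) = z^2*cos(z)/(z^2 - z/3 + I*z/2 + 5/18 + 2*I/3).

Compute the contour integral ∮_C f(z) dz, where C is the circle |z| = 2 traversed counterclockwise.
By the residue theorem, ∮_C f(z) dz = 2πi · (sum of the residues of f at the poles inside |z| = 2).

The denominator factors as (z - 2/3 + I)*(z + 1/3 - I/2), so the singularities of f are simple poles at z = 2/3 - I, z = -1/3 + I/2.
  |2/3 - I|² = 13/9 < 4 = 2², so this pole is inside the contour.
  |-1/3 + I/2|² = 13/36 < 4 = 2², so this pole is inside the contour.

With P(z) = z^2*cos(z) and Q(z) = z^2 - z/3 + I*z/2 + 5/18 + 2*I/3, each pole is simple, so Res(f, z₀) = P(z₀)/Q'(z₀) with Q'(z) = 2*z - 1/3 + I/2.
  Res(f, 2/3 - I) = P(2/3 - I)/Q'(2/3 - I) = ((-5/9 - 4*I/3)*cos(2/3 - I))/(1 - 3*I/2) = (4/9 - 2*I/3)*cos(2/3 - I)
  Res(f, -1/3 + I/2) = P(-1/3 + I/2)/Q'(-1/3 + I/2) = ((-5/36 - I/3)*cos(1/3 - I/2))/(-1 + 3*I/2) = (-1/9 + I/6)*cos(1/3 - I/2)

Sum of residues inside C: (4/9 - 2*I/3)*cos(2/3 - I) + (-1/9 + I/6)*cos(1/3 - I/2)
∮_C f(z) dz = 2πi · ((4/9 - 2*I/3)*cos(2/3 - I) + (-1/9 + I/6)*cos(1/3 - I/2)) = pi*(-1/3 - 2*I/9)*cos(1/3 - I/2) + pi*(4/3 + 8*I/9)*cos(2/3 - I)

Final answer: pi*(-1/3 - 2*I/9)*cos(1/3 - I/2) + pi*(4/3 + 8*I/9)*cos(2/3 - I)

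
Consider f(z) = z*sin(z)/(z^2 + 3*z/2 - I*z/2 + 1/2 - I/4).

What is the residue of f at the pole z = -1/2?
Write f(z) = P(z)/Q(z) with P(z) = z*sin(z) and Q(z) = z^2 + 3*z/2 - I*z/2 + 1/2 - I/4.
The denominator factors as Q(z) = (z + 1 - I/2)*(z + 1/2), so z = -1/2 is a simple zero of Q and P is analytic there; z = -1/2 is therefore a simple pole and
  Res(f, z₀) = P(z₀)/Q'(z₀).

Q'(z) = 2*z + 3/2 - I/2, so Q'(-1/2) = 1/2 - I/2.
P(-1/2) = sin(1/2)/2.

Res(f, -1/2) = (sin(1/2)/2)/(1/2 - I/2) = (1/2 + I/2)*sin(1/2)

Final answer: (1/2 + I/2)*sin(1/2)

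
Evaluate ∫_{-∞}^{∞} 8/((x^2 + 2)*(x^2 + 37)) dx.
Let f(z) = 8/((z^2 + 2)*(z^2 + 37)). The denominator has no real zeros and deg Q - deg P = 4 ≥ 2, so the integral of f over the upper semicircle |z| = R tends to 0 as R → ∞. Closing the contour in the upper half-plane,
  ∫_{-∞}^{∞} f(x) dx = 2πi · Σ Res(f, z_k)  over the poles with Im z_k > 0.

Zeros of the denominator: z^2 + 2 = 0 gives z = ±sqrt(2)*I; z^2 + 37 = 0 gives z = ±sqrt(37)*I.
Upper half-plane: z = sqrt(2)*I, z = sqrt(37)*I (simple).

Each pole is a simple zero of Q(z) = z^4 + 39*z^2 + 74, so Res(f, z₀) = P(z₀)/Q'(z₀) with P(z) = 8, Q'(z) = 4*z^3 + 78*z:
  Res(f, sqrt(2)*I) = (8)/(70*sqrt(2)*I) = -2*sqrt(2)*I/35
  Res(f, sqrt(37)*I) = (8)/(-70*sqrt(37)*I) = 4*sqrt(37)*I/1295

Sum of residues: 2*I*(-37*sqrt(2) + 2*sqrt(37))/1295
∫_{-∞}^{∞} f(x) dx = 2πi · (2*I*(-37*sqrt(2) + 2*sqrt(37))/1295) = 4*pi*(-2*sqrt(37) + 37*sqrt(2))/1295

Final answer: 4*pi*(-2*sqrt(37) + 37*sqrt(2))/1295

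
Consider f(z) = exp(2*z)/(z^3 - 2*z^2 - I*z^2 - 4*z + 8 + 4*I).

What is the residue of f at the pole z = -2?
Write f(z) = P(z)/Q(z) with P(z) = exp(2*z) and Q(z) = z^3 - 2*z^2 - I*z^2 - 4*z + 8 + 4*I.
The denominator factors as Q(z) = (z + 2)*(z - 2)*(z - 2 - I), so z = -2 is a simple zero of Q and P is analytic there; z = -2 is therefore a simple pole and
  Res(f, z₀) = P(z₀)/Q'(z₀).

Q'(z) = 3*z^2 - 4*z - 2*I*z - 4, so Q'(-2) = 16 + 4*I.
P(-2) = exp(-4).

Res(f, -2) = (exp(-4))/(16 + 4*I) = (1/17 - I/68)*exp(-4)

Final answer: (1/17 - I/68)*exp(-4)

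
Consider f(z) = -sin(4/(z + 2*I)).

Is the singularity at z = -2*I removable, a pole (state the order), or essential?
Let u = z + 2*I. Then
  sin(4/u) = Σ_{k≥0} (-1)^k (4)^(2k+1)/((2k+1)!·u^(2k+1)) = 4/u - 32/(3*u^3) + 128/(15*u^5) + ...
which has infinitely many negative powers of u, so sin(4/(z + 2*I)) has an essential singularity at z = -2*I.
So the singularity is essential.

Final answer: essential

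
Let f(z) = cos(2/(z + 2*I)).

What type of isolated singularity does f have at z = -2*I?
essential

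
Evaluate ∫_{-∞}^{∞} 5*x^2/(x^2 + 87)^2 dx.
Let f(z) = 5*z^2/(z^2 + 87)^2. The denominator has no real zeros and deg Q - deg P = 2 ≥ 2, so the integral of f over the upper semicircle |z| = R tends to 0 as R → ∞. Closing the contour in the upper half-plane,
  ∫_{-∞}^{∞} f(x) dx = 2πi · Σ Res(f, z_k)  over the poles with Im z_k > 0.

Zeros of the denominator: z^2 + 87 = 0 gives z = ±sqrt(87)*I.
Upper half-plane: z = sqrt(87)*I (a pole of order 2).

Write f(z) = g(z)/(z - sqrt(87)*I)^2 with g(z) = 5*z^2/(z + sqrt(87)*I)^2. For a double pole, Res(f, z₀) = g'(z₀):
  g'(z) = 10*sqrt(87)*I*z/(z + sqrt(87)*I)^3
  Res(f, sqrt(87)*I) = g'(sqrt(87)*I) = -5*sqrt(87)*I/348

∫_{-∞}^{∞} f(x) dx = 2πi · (-5*sqrt(87)*I/348) = 5*sqrt(87)*pi/174

Final answer: 5*sqrt(87)*pi/174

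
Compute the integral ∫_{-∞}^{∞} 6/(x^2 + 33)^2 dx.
sqrt(33)*pi/363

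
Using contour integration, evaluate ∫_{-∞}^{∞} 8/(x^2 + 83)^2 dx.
4*sqrt(83)*pi/6889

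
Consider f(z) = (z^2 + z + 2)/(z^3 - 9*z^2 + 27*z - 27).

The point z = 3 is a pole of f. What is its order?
3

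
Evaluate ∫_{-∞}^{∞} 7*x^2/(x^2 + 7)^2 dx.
Let f(z) = 7*z^2/(z^2 + 7)^2. The denominator has no real zeros and deg Q - deg P = 2 ≥ 2, so the integral of f over the upper semicircle |z| = R tends to 0 as R → ∞. Closing the contour in the upper half-plane,
  ∫_{-∞}^{∞} f(x) dx = 2πi · Σ Res(f, z_k)  over the poles with Im z_k > 0.

Zeros of the denominator: z^2 + 7 = 0 gives z = ±sqrt(7)*I.
Upper half-plane: z = sqrt(7)*I (a pole of order 2).

Write f(z) = g(z)/(z - sqrt(7)*I)^2 with g(z) = 7*z^2/(z + sqrt(7)*I)^2. For a double pole, Res(f, z₀) = g'(z₀):
  g'(z) = 14*sqrt(7)*I*z/(z + sqrt(7)*I)^3
  Res(f, sqrt(7)*I) = g'(sqrt(7)*I) = -sqrt(7)*I/4

∫_{-∞}^{∞} f(x) dx = 2πi · (-sqrt(7)*I/4) = sqrt(7)*pi/2

Final answer: sqrt(7)*pi/2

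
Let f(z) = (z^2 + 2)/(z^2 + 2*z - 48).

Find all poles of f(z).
The singularities of f are the zeros of the denominator. Factoring,
  z^2 + 2*z - 48 = (z - 6)*(z + 8)
so the candidates are z = 6, z = -8.

Check the numerator P(z) = z^2 + 2 at each one:
  P(6) = 38 ≠ 0, so z = 6 is a (simple) pole.
  P(-8) = 66 ≠ 0, so z = -8 is a (simple) pole.

Poles of f: {-8, 6}

Final answer: {-8, 6}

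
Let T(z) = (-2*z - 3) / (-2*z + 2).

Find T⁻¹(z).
Set w = T(z) = (-2*z - 3) / (-2*z + 2) and solve for z:
  w*(-2*z + 2) = -2*z - 3
  2*w + z*(2 - 2*w) + 3 = 0
  z*(2 - 2*w) = -2*w - 3
  z = (2*w + 3)/(2*w - 2)
Renaming the variable, T⁻¹(z) = (2*z + 3)/(2*z - 2).
(Check: ad - bc = -10 ≠ 0, so T is invertible.)

Final answer: (2*z + 3)/(2*z - 2)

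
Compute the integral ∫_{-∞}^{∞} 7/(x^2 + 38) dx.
Let f(z) = 7/(z^2 + 38). The denominator has no real zeros and deg Q - deg P = 2 ≥ 2, so the integral of f over the upper semicircle |z| = R tends to 0 as R → ∞. Closing the contour in the upper half-plane,
  ∫_{-∞}^{∞} f(x) dx = 2πi · Σ Res(f, z_k)  over the poles with Im z_k > 0.

Zeros of the denominator: z^2 + 38 = 0 gives z = ±sqrt(38)*I.
Upper half-plane: z = sqrt(38)*I (simple).

Each pole is a simple zero of Q(z) = z^2 + 38, so Res(f, z₀) = P(z₀)/Q'(z₀) with P(z) = 7, Q'(z) = 2*z:
  Res(f, sqrt(38)*I) = (7)/(2*sqrt(38)*I) = -7*sqrt(38)*I/76

∫_{-∞}^{∞} f(x) dx = 2πi · (-7*sqrt(38)*I/76) = 7*sqrt(38)*pi/38

Final answer: 7*sqrt(38)*pi/38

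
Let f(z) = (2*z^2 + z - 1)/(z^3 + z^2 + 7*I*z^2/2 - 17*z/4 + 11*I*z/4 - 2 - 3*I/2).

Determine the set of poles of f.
{-1 - I, -1/2 - I, 1/2 - 3*I/2}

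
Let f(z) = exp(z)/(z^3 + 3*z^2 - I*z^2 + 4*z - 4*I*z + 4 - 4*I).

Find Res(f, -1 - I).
(-1/5 + I/10)*exp(-1 - I)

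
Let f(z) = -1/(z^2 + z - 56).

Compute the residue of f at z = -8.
Write f(z) = P(z)/Q(z) with P(z) = -1 and Q(z) = z^2 + z - 56.
The denominator factors as Q(z) = (z - 7)*(z + 8), so z = -8 is a simple zero of Q and P is analytic there; z = -8 is therefore a simple pole and
  Res(f, z₀) = P(z₀)/Q'(z₀).

Q'(z) = 2*z + 1, so Q'(-8) = -15.
P(-8) = -1.

Res(f, -8) = (-1)/(-15) = 1/15

Final answer: 1/15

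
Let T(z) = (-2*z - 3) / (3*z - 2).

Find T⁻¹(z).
Set w = T(z) = (-2*z - 3) / (3*z - 2) and solve for z:
  w*(3*z - 2) = -2*z - 3
  -2*w + z*(3*w + 2) + 3 = 0
  z*(3*w + 2) = 2*w - 3
  z = (3 - 2*w)/(-3*w - 2)
Renaming the variable, T⁻¹(z) = (-2*z + 3)/(-3*z - 2) = (2*z - 3)/(3*z + 2).
(Check: ad - bc = 13 ≠ 0, so T is invertible.)

Final answer: (2*z - 3)/(3*z + 2)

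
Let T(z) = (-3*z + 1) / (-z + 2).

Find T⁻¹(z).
(2*z - 1)/(z - 3)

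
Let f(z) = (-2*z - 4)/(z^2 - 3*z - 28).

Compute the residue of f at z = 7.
Write f(z) = P(z)/Q(z) with P(z) = -2*z - 4 and Q(z) = z^2 - 3*z - 28.
The denominator factors as Q(z) = (z - 7)*(z + 4), so z = 7 is a simple zero of Q and P is analytic there; z = 7 is therefore a simple pole and
  Res(f, z₀) = P(z₀)/Q'(z₀).

Q'(z) = 2*z - 3, so Q'(7) = 11.
P(7) = -18.

Res(f, 7) = (-18)/(11) = -18/11

Final answer: -18/11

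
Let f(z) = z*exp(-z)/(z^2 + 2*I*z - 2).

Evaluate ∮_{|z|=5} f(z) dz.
pi*(-1 + I)*exp(1 + I) + pi*(1 + I)*exp(-1 + I)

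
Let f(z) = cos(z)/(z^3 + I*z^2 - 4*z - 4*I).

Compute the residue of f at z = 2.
Write f(z) = P(z)/Q(z) with P(z) = cos(z) and Q(z) = z^3 + I*z^2 - 4*z - 4*I.
The denominator factors as Q(z) = (z + I)*(z - 2)*(z + 2), so z = 2 is a simple zero of Q and P is analytic there; z = 2 is therefore a simple pole and
  Res(f, z₀) = P(z₀)/Q'(z₀).

Q'(z) = 3*z^2 + 2*I*z - 4, so Q'(2) = 8 + 4*I.
P(2) = cos(2).

Res(f, 2) = (cos(2))/(8 + 4*I) = (1/10 - I/20)*cos(2)

Final answer: (1/10 - I/20)*cos(2)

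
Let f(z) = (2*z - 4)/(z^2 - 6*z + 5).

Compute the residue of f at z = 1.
Write f(z) = P(z)/Q(z) with P(z) = 2*z - 4 and Q(z) = z^2 - 6*z + 5.
The denominator factors as Q(z) = (z - 1)*(z - 5), so z = 1 is a simple zero of Q and P is analytic there; z = 1 is therefore a simple pole and
  Res(f, z₀) = P(z₀)/Q'(z₀).

Q'(z) = 2*z - 6, so Q'(1) = -4.
P(1) = -2.

Res(f, 1) = (-2)/(-4) = 1/2

Final answer: 1/2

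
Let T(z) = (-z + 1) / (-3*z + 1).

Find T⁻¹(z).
Set w = T(z) = (-z + 1) / (-3*z + 1) and solve for z:
  w*(-3*z + 1) = -z + 1
  w + z*(1 - 3*w) - 1 = 0
  z*(1 - 3*w) = 1 - w
  z = (w - 1)/(3*w - 1)
Renaming the variable, T⁻¹(z) = (z - 1)/(3*z - 1).
(Check: ad - bc = 2 ≠ 0, so T is invertible.)

Final answer: (z - 1)/(3*z - 1)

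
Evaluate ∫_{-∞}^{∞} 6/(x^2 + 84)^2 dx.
Let f(z) = 6/(z^2 + 84)^2. The denominator has no real zeros and deg Q - deg P = 4 ≥ 2, so the integral of f over the upper semicircle |z| = R tends to 0 as R → ∞. Closing the contour in the upper half-plane,
  ∫_{-∞}^{∞} f(x) dx = 2πi · Σ Res(f, z_k)  over the poles with Im z_k > 0.

Zeros of the denominator: z^2 + 84 = 0 gives z = ±2*sqrt(21)*I.
Upper half-plane: z = 2*sqrt(21)*I (a pole of order 2).

Write f(z) = g(z)/(z - 2*sqrt(21)*I)^2 with g(z) = 6/(z + 2*sqrt(21)*I)^2. For a double pole, Res(f, z₀) = g'(z₀):
  g'(z) = -12/(z + 2*sqrt(21)*I)^3
  Res(f, 2*sqrt(21)*I) = g'(2*sqrt(21)*I) = -sqrt(21)*I/2352

∫_{-∞}^{∞} f(x) dx = 2πi · (-sqrt(21)*I/2352) = sqrt(21)*pi/1176

Final answer: sqrt(21)*pi/1176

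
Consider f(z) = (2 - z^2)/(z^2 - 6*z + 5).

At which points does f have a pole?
The singularities of f are the zeros of the denominator. Factoring,
  z^2 - 6*z + 5 = (z - 1)*(z - 5)
so the candidates are z = 1, z = 5.

Check the numerator P(z) = 2 - z^2 at each one:
  P(1) = 1 ≠ 0, so z = 1 is a (simple) pole.
  P(5) = -23 ≠ 0, so z = 5 is a (simple) pole.

Poles of f: {1, 5}

Final answer: {1, 5}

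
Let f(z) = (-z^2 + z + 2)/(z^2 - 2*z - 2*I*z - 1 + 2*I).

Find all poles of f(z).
{I, 2 + I}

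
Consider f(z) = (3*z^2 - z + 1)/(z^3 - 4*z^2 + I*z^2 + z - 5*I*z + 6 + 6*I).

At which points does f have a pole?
{-1 - I, 2, 3}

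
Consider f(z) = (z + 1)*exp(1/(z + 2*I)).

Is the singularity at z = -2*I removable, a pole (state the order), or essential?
Let u = z + 2*I. Then
  e^(1/u) = Σ_{k≥0} (1)^k/(k!·u^k) = 1 + 1/u + 1/(2*u^2) + 1/(6*u^3) + ...
which has infinitely many negative powers of u, so exp(1/(z + 2*I)) has an essential singularity at z = -2*I.
The extra factor z + 1 is a nonzero polynomial; if the product had at most a pole at z = -2*I, dividing by that polynomial would leave exp(1/(z + 2*I)) with at most a pole too — contradiction. (Equivalently, the product's Laurent series still has infinitely many negative powers.)
So the singularity is essential.

Final answer: essential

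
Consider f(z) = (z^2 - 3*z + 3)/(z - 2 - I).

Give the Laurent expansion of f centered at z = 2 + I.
Put w = z - (2 + I), i.e. z = w + 2 + I. The denominator is w, so it suffices to rewrite the numerator in powers of w.

P(z) = z^2 - 3*z + 3
P(w + 2 + I) = I + (1 + 2*I)*w + w^2

Dividing each term by w:
  f = I/w + 1 + 2*I + w

Substituting back w = z - 2 - I:
  f(z) = I/(z - 2 - I) + 1 + 2*I + (z - 2 - I)

The series is finite because the numerator is a polynomial; the negative powers form the principal part, and the coefficient of 1/(z - 2 - I) gives Res(f, 2 + I) = I.

Final answer: I/(z - 2 - I) + 1 + 2*I + (z - 2 - I)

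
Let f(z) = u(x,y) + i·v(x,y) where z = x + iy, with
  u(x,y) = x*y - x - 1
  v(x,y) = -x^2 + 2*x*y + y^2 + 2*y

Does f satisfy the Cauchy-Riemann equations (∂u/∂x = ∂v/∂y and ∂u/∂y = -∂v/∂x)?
∂u/∂x = y - 1
∂v/∂y = 2*x + 2*y + 2
∂u/∂y = x
∂v/∂x = -2*x + 2*y
∂u/∂x ≠ ∂v/∂y and ∂u/∂y ≠ -∂v/∂x; the Cauchy-Riemann equations are not satisfied, so f is not analytic.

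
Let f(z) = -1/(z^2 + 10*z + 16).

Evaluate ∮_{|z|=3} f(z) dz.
By the residue theorem, ∮_C f(z) dz = 2πi · (sum of the residues of f at the poles inside |z| = 3).

The denominator factors as (z + 2)*(z + 8), so the singularities of f are simple poles at z = -2, z = -8.
  |-2|² = 4 < 9 = 3², so this pole is inside the contour.
  |-8|² = 64 > 9 = 3², so this pole is outside the contour.

With P(z) = -1 and Q(z) = z^2 + 10*z + 16, each pole is simple, so Res(f, z₀) = P(z₀)/Q'(z₀) with Q'(z) = 2*z + 10.
  Res(f, -2) = P(-2)/Q'(-2) = (-1)/(6) = -1/6

∮_C f(z) dz = 2πi · (-1/6) = -I*pi/3

Final answer: -I*pi/3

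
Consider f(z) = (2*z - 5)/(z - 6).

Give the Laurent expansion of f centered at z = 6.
7/(z - 6) + 2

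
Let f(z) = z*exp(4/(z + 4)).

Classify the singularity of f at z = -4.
Let u = z + 4. Then
  e^(4/u) = Σ_{k≥0} (4)^k/(k!·u^k) = 1 + 4/u + 8/u^2 + 32/(3*u^3) + ...
which has infinitely many negative powers of u, so exp(4/(z + 4)) has an essential singularity at z = -4.
The extra factor z is a nonzero polynomial; if the product had at most a pole at z = -4, dividing by that polynomial would leave exp(4/(z + 4)) with at most a pole too — contradiction. (Equivalently, the product's Laurent series still has infinitely many negative powers.)
So the singularity is essential.

Final answer: essential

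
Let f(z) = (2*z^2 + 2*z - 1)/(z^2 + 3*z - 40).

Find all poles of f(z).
The singularities of f are the zeros of the denominator. Factoring,
  z^2 + 3*z - 40 = (z - 5)*(z + 8)
so the candidates are z = 5, z = -8.

Check the numerator P(z) = 2*z^2 + 2*z - 1 at each one:
  P(5) = 59 ≠ 0, so z = 5 is a (simple) pole.
  P(-8) = 111 ≠ 0, so z = -8 is a (simple) pole.

Poles of f: {-8, 5}

Final answer: {-8, 5}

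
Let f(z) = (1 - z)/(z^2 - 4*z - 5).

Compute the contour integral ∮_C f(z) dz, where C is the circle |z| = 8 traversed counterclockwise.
By the residue theorem, ∮_C f(z) dz = 2πi · (sum of the residues of f at the poles inside |z| = 8).

The denominator factors as (z + 1)*(z - 5), so the singularities of f are simple poles at z = -1, z = 5.
  |-1|² = 1 < 64 = 8², so this pole is inside the contour.
  |5|² = 25 < 64 = 8², so this pole is inside the contour.

With P(z) = 1 - z and Q(z) = z^2 - 4*z - 5, each pole is simple, so Res(f, z₀) = P(z₀)/Q'(z₀) with Q'(z) = 2*z - 4.
  Res(f, -1) = P(-1)/Q'(-1) = (2)/(-6) = -1/3
  Res(f, 5) = P(5)/Q'(5) = (-4)/(6) = -2/3

Sum of residues inside C: -1
∮_C f(z) dz = 2πi · (-1) = -2*I*pi

Final answer: -2*I*pi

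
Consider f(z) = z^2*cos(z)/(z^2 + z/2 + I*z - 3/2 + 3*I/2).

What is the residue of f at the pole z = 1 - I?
(8/29 - 20*I/29)*cos(1 - I)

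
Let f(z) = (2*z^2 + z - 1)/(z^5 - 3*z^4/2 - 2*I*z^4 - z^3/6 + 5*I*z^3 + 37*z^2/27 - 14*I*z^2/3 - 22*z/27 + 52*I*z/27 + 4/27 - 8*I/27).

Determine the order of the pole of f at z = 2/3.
Factor the denominator:
  z^5 - 3*z^4/2 - 2*I*z^4 - z^3/6 + 5*I*z^3 + 37*z^2/27 - 14*I*z^2/3 - 22*z/27 + 52*I*z/27 + 4/27 - 8*I/27 = (z - 2/3)^3*(z + 1 - 2*I)*(z - 1/2)

The numerator P(z) = 2*z^2 + z - 1 has P(2/3) = 5/9 ≠ 0, so no factor of (z - 2/3) cancels.
Near z = 2/3 we can therefore write f(z) = g(z)/(z - 2/3)^3 with g analytic at 2/3 and g(2/3) ≠ 0 (g is the numerator divided by the remaining denominator factors).

Hence z = 2/3 is a pole of order 3.

Final answer: 3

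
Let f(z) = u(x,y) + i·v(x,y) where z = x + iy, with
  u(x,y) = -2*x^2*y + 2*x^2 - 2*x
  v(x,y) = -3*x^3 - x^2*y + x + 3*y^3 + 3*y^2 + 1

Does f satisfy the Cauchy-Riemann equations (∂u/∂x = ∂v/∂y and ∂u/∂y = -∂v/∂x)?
∂u/∂x = -4*x*y + 4*x - 2
∂v/∂y = -x^2 + 9*y^2 + 6*y
∂u/∂y = -2*x^2
∂v/∂x = -9*x^2 - 2*x*y + 1
∂u/∂x ≠ ∂v/∂y and ∂u/∂y ≠ -∂v/∂x; the Cauchy-Riemann equations are not satisfied, so f is not analytic.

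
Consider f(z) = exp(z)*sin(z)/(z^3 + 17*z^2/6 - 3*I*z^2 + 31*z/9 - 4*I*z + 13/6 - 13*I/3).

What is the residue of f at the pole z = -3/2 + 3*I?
Write f(z) = P(z)/Q(z) with P(z) = exp(z)*sin(z) and Q(z) = z^3 + 17*z^2/6 - 3*I*z^2 + 31*z/9 - 4*I*z + 13/6 - 13*I/3.
The denominator factors as Q(z) = (z + 3/2 - 3*I)*(z + 2/3 - I)*(z + 2/3 + I), so z = -3/2 + 3*I is a simple zero of Q and P is analytic there; z = -3/2 + 3*I is therefore a simple pole and
  Res(f, z₀) = P(z₀)/Q'(z₀).

Q'(z) = 3*z^2 + 17*z/3 - 6*I*z + 31/9 - 4*I, so Q'(-3/2 + 3*I) = -263/36 - 5*I.
P(-3/2 + 3*I) = -exp(-3/2 + 3*I)*sin(3/2 - 3*I).

Res(f, -3/2 + 3*I) = (-exp(-3/2 + 3*I)*sin(3/2 - 3*I))/(-263/36 - 5*I) = (9468/101569 - 6480*I/101569)*exp(-3/2 + 3*I)*sin(3/2 - 3*I)

Final answer: (9468/101569 - 6480*I/101569)*exp(-3/2 + 3*I)*sin(3/2 - 3*I)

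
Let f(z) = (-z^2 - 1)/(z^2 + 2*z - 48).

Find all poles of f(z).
{-8, 6}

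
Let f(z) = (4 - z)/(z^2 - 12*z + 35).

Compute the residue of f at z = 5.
Write f(z) = P(z)/Q(z) with P(z) = 4 - z and Q(z) = z^2 - 12*z + 35.
The denominator factors as Q(z) = (z - 7)*(z - 5), so z = 5 is a simple zero of Q and P is analytic there; z = 5 is therefore a simple pole and
  Res(f, z₀) = P(z₀)/Q'(z₀).

Q'(z) = 2*z - 12, so Q'(5) = -2.
P(5) = -1.

Res(f, 5) = (-1)/(-2) = 1/2

Final answer: 1/2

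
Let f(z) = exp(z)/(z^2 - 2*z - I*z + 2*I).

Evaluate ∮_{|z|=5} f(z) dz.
pi*(2/5 - 4*I/5)*exp(I) + pi*(-2/5 + 4*I/5)*exp(2)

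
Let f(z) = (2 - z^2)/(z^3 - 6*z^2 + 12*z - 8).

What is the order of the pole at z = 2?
3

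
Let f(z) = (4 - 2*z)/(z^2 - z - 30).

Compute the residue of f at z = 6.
-8/11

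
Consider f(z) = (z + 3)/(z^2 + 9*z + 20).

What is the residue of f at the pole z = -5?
Write f(z) = P(z)/Q(z) with P(z) = z + 3 and Q(z) = z^2 + 9*z + 20.
The denominator factors as Q(z) = (z + 5)*(z + 4), so z = -5 is a simple zero of Q and P is analytic there; z = -5 is therefore a simple pole and
  Res(f, z₀) = P(z₀)/Q'(z₀).

Q'(z) = 2*z + 9, so Q'(-5) = -1.
P(-5) = -2.

Res(f, -5) = (-2)/(-1) = 2

Final answer: 2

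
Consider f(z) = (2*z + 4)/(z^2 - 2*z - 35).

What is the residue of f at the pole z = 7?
Write f(z) = P(z)/Q(z) with P(z) = 2*z + 4 and Q(z) = z^2 - 2*z - 35.
The denominator factors as Q(z) = (z - 7)*(z + 5), so z = 7 is a simple zero of Q and P is analytic there; z = 7 is therefore a simple pole and
  Res(f, z₀) = P(z₀)/Q'(z₀).

Q'(z) = 2*z - 2, so Q'(7) = 12.
P(7) = 18.

Res(f, 7) = (18)/(12) = 3/2

Final answer: 3/2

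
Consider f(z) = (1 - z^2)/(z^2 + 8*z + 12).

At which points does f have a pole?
The singularities of f are the zeros of the denominator. Factoring,
  z^2 + 8*z + 12 = (z + 2)*(z + 6)
so the candidates are z = -2, z = -6.

Check the numerator P(z) = 1 - z^2 at each one:
  P(-2) = -3 ≠ 0, so z = -2 is a (simple) pole.
  P(-6) = -35 ≠ 0, so z = -6 is a (simple) pole.

Poles of f: {-6, -2}

Final answer: {-6, -2}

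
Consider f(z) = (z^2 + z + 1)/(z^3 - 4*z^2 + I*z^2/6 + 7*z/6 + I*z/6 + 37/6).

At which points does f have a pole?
The singularities of f are the zeros of the denominator. Factoring,
  z^3 - 4*z^2 + I*z^2/6 + 7*z/6 + I*z/6 + 37/6 = (z - 3 + I/2)*(z - 2 - I/3)*(z + 1)
so the candidates are z = 3 - I/2, z = 2 + I/3, z = -1.

Check the numerator P(z) = z^2 + z + 1 at each one:
  P(3 - I/2) = 51/4 - 7*I/2 ≠ 0, so z = 3 - I/2 is a (simple) pole.
  P(2 + I/3) = 62/9 + 5*I/3 ≠ 0, so z = 2 + I/3 is a (simple) pole.
  P(-1) = 1 ≠ 0, so z = -1 is a (simple) pole.

Poles of f: {-1, 2 + I/3, 3 - I/2}

Final answer: {-1, 2 + I/3, 3 - I/2}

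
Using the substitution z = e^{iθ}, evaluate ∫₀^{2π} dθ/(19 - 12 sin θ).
Call the integral J. The integrand is 2π-periodic and we integrate over a full period, so shifting θ does not change the value (θ → θ + π/2 turns sin θ into cos θ; θ → θ + π flips the sign of the trig term). Hence
  J = ∫₀^{2π} dθ/(19 + 12 cos θ).
Put z = e^{iθ}: then cos θ = (z + 1/z)/2, dθ = dz/(iz), and z runs once counterclockwise around |z| = 1:
  J = ∮_{|z|=1} 1/(19 + 12*(z + 1/z)/2) · dz/(iz) = (2/i) ∮_{|z|=1} dz/(12*z^2 + 38*z + 12).
The roots of 12*z^2 + 38*z + 12 are z = (-19 ± sqrt(19^2 - 12^2))/12, with sqrt(217) = sqrt(217); their product is 1, so only z₊ = -19/12 + sqrt(217)/12 lies inside the unit circle (z₋ = -19/12 - sqrt(217)/12 lies outside).
z₊ is a simple zero of q(z) = 12*z^2 + 38*z + 12, so Res(1/q, z₊) = 1/q'(z₊) with q'(z) = 24*z + 38; and q'(z₊) = 12*(z₊ - z₋) = 2*sqrt(217).
Therefore J = (2/i) · 2πi · 1/(2*sqrt(217)) = 2*pi/(sqrt(217)) = 2*sqrt(217)*pi/217

Final answer: 2*sqrt(217)*pi/217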